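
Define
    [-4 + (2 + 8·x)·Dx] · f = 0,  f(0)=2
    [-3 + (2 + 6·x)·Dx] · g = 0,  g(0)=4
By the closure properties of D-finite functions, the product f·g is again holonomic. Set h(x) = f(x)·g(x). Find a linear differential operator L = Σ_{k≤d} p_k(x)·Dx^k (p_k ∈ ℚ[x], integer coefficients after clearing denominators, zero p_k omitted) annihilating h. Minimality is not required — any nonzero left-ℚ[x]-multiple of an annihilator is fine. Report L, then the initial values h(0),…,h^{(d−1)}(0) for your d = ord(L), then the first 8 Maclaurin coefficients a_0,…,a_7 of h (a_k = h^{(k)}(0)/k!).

f: a_k = 2, 4, -4, 8, -20, 56, -168, 528, …
g: a_k = 4, 6, -9/2, 27/4, -405/32, 1701/64, -15309/256, 72171/512, …
Sym-product of L_f,L_g gives L₀ (≤ ord 1).
L = (-7 - 24·x) + (2 + 14·x + 24·x^2)·Dx  (order 1).
h: a_k = 8, 28, -1, 7/2, -197/16, 1393/32, -19797/128, 141351/256, …
ICs: h(0) = 8.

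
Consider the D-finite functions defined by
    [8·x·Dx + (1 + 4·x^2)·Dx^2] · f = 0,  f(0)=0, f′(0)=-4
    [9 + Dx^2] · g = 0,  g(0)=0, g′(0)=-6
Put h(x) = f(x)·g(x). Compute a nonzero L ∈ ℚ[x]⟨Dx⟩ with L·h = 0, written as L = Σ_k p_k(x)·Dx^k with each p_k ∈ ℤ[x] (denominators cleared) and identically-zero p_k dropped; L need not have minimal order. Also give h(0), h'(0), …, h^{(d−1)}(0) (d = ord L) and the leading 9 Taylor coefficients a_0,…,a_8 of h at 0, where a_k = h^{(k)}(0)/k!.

L = (2925 + 31536·x^2 + 95904·x^4 + 186624·x^6 + 186624·x^8) + (2448·x + 20160·x^3 + 62208·x^5 + 82944·x^7)·Dx + (442 + 5088·x^2 + 19008·x^4 + 41472·x^6 + 41472·x^8)·Dx^2 + (272·x + 2240·x^3 + 6912·x^5 + 9216·x^7)·Dx^3 + (13 + 176·x^2 + 928·x^4 + 2304·x^6 + 2304·x^8)·Dx^4  (order 4).
h: a_k = 0, 0, 24, 0, -68, 0, 141, 0, -3597/10, …
ICs: h(0) = 0, h′(0) = 0, h′′(0) = 48, h′′′(0) = 0.

f: a_k = 0, -4, 0, 16/3, 0, -64/5, 0, 256/7, 0, …
g: a_k = 0, -6, 0, 9, 0, -81/20, 0, 243/280, 0, …
Sym-product of L_f,L_g gives L₀ (≤ ord 4).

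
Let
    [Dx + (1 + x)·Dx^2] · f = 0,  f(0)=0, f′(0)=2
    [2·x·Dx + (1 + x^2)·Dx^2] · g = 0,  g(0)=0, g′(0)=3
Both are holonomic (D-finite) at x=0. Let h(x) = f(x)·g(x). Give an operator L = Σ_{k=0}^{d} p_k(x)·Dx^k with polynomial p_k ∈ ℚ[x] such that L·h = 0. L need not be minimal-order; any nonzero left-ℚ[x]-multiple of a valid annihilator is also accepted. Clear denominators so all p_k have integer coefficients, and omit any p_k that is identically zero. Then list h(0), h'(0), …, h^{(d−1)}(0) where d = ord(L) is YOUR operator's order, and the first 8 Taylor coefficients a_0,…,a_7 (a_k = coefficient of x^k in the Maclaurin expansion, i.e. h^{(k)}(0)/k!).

f: a_k = 0, 2, -1, 2/3, -1/2, 2/5, -1/3, 2/7, …
g: a_k = 0, 3, 0, -1, 0, 3/5, 0, -3/7, …
Product ⇒ symmetric product L₀, ord ≤ 4.
L = (24 + 44·x + 80·x^2 + 156·x^3 + 120·x^4 + 52·x^5 + 4·x^7)·Dx + (18 + 124·x + 308·x^2 + 484·x^3 + 544·x^4 + 372·x^5 + 140·x^6 + 12·x^7 + 14·x^8)·Dx^2 + (12 + 64·x + 192·x^2 + 312·x^3 + 360·x^4 + 312·x^5 + 192·x^6 + 72·x^7 + 12·x^8 + 8·x^9)·Dx^3 + (5 + 18·x + 37·x^2 + 56·x^3 + 66·x^4 + 60·x^5 + 42·x^6 + 24·x^7 + 9·x^8 + 2·x^9 + x^10)·Dx^4  (order 4).
h: a_k = 0, 0, 6, -3, 0, -1/2, 26/15, -11/10, …
ICs: h(0) = 0, h′(0) = 0, h′′(0) = 12, h′′′(0) = -18.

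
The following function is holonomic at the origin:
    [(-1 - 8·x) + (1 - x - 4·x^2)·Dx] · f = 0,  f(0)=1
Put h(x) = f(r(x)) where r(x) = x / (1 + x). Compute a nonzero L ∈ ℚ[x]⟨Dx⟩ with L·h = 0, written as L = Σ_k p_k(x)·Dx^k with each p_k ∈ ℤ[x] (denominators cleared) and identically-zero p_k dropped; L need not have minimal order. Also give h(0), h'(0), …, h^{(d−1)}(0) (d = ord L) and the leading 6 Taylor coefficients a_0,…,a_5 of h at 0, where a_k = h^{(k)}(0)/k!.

L = (1 + 9·x) + (-1 - 2·x + 3·x^2 + 4·x^3)·Dx  (order 1).
h: a_k = 1, 1, 4, 0, 16, -16, …
ICs: h(0) = 1.

f: a_k = 1, 1, 5, 9, 29, 65, …
Substitute x→r, Dx→(1/r')Dx; clear ⇒ L₀.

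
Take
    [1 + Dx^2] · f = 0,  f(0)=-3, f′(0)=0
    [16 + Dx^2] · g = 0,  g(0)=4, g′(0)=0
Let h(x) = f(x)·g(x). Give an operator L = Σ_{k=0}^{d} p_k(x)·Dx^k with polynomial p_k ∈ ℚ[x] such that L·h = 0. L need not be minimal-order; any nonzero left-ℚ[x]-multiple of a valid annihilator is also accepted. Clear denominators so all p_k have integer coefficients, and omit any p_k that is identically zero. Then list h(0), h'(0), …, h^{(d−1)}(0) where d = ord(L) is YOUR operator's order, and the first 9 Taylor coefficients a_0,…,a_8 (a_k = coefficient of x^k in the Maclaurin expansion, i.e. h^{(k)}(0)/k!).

L = 225 + 34·Dx^2 + Dx^4  (order 4).
h: a_k = -12, 0, 102, 0, -353/2, 0, 8177/60, 0, -198593/3360, …
ICs: h(0) = -12, h′(0) = 0, h′′(0) = 204, h′′′(0) = 0.

f: a_k = -3, 0, 3/2, 0, -1/8, 0, 1/240, 0, -1/13440, …
g: a_k = 4, 0, -32, 0, 128/3, 0, -1024/45, 0, 2048/315, …
f·g: L₀ = L_f ⊗_s L_g, ord ≤ 2·2.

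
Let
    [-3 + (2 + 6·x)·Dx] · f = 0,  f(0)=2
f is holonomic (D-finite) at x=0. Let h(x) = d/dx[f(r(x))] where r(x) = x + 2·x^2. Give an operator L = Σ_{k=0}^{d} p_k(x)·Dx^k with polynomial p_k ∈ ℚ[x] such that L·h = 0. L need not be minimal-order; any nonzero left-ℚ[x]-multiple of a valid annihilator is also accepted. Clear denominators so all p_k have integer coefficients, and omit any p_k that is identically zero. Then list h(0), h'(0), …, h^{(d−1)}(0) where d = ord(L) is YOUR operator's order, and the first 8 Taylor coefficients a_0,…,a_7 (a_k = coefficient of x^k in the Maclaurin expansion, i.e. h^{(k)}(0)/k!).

f: a_k = 2, 3, -9/4, 27/8, -405/64, 1701/128, -15309/512, 72171/1024, …
f∘r: x↦r, Dx↦Dx/r' in L_f ⇒ L₀.
Differentiate: ansatz ord ≤ ord L₀ ⇒ L.
L = 5 + (-2 - 14·x - 36·x^2 - 48·x^3)·Dx  (order 1).
h: a_k = 3, 15/2, -135/8, 315/16, 2025/128, -33615/256, 292005/1024, -282285/2048, …
ICs: h(0) = 3.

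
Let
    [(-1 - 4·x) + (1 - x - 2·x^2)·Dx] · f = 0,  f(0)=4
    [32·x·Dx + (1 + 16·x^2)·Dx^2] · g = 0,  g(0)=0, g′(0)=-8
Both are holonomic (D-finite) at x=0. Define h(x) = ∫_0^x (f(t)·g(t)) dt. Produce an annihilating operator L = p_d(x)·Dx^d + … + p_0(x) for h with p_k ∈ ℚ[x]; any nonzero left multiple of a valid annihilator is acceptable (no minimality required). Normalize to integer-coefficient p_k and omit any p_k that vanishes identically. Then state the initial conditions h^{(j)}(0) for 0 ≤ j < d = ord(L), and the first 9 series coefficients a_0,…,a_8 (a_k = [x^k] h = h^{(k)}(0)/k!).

f: a_k = 4, 4, 12, 20, 44, 84, 172, 340, 684, …
g: a_k = 0, -8, 0, 128/3, 0, -2048/5, 0, 32768/7, 0, …
Product ⇒ symmetric product L₀, ord ≤ 2.
h=∫h₀ ⇒ L = L₀·Dx.
L = (4 + 32·x + 192·x^2)·Dx + (2 - 24·x + 64·x^2 + 192·x^3)·Dx^2 + (-1 + x - 14·x^2 + 16·x^3 + 32·x^4)·Dx^3  (order 3).
h: a_k = 0, 0, -16, -32/3, 56/3, 32/15, -1232/5, -21856/105, 187828/105, …
ICs: h(0) = 0, h′(0) = 0, h′′(0) = -32.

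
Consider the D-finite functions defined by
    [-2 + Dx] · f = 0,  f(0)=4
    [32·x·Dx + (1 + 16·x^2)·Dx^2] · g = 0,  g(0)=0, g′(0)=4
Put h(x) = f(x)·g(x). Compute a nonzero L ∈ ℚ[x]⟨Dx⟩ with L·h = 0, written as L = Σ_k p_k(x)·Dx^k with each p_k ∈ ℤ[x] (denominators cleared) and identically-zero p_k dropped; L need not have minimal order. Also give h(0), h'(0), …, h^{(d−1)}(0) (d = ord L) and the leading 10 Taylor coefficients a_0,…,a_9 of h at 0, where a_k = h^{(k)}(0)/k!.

L = (4 - 64·x + 64·x^2) + (-4 + 32·x - 64·x^2)·Dx + (1 + 16·x^2)·Dx^2  (order 2).
h: a_k = 0, 16, 32, -160/3, -448/3, 3296/5, 13760/9, -816832/105, -5561216/315, 92914784/945, …
ICs: h(0) = 0, h′(0) = 16.

f: a_k = 4, 8, 8, 16/3, 8/3, 16/15, 16/45, 32/315, 8/315, 16/2835, …
g: a_k = 0, 4, 0, -64/3, 0, 1024/5, 0, -16384/7, 0, 262144/9, …
Product ⇒ symmetric product L₀, ord ≤ 2.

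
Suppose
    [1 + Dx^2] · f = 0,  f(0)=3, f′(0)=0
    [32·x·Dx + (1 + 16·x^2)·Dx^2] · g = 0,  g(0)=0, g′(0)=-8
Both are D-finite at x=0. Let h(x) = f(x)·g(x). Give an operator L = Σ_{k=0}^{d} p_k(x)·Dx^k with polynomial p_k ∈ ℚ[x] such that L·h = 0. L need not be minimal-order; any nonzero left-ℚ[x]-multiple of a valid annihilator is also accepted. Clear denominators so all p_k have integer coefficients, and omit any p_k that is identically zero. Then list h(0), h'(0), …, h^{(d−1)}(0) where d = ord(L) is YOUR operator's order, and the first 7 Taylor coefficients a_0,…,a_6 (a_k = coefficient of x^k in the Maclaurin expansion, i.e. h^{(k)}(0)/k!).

L = (1105 + 51776·x^2 + 22016·x^4 + 16384·x^6 + 65536·x^8) + (2112·x + 35840·x^3 + 49152·x^5 + 262144·x^7)·Dx + (1122 + 52352·x^2 + 27648·x^4 + 32768·x^6 + 131072·x^8)·Dx^2 + (2112·x + 35840·x^3 + 49152·x^5 + 262144·x^7)·Dx^3 + (17 + 576·x^2 + 5632·x^4 + 16384·x^6 + 65536·x^8)·Dx^4  (order 4).
h: a_k = 0, -24, 0, 140, 0, -6469/5, 0, …
ICs: h(0) = 0, h′(0) = -24, h′′(0) = 0, h′′′(0) = 840.

f: a_k = 3, 0, -3/2, 0, 1/8, 0, -1/240, …
g: a_k = 0, -8, 0, 128/3, 0, -2048/5, 0, …
Sym-product of L_f,L_g gives L₀ (≤ ord 4).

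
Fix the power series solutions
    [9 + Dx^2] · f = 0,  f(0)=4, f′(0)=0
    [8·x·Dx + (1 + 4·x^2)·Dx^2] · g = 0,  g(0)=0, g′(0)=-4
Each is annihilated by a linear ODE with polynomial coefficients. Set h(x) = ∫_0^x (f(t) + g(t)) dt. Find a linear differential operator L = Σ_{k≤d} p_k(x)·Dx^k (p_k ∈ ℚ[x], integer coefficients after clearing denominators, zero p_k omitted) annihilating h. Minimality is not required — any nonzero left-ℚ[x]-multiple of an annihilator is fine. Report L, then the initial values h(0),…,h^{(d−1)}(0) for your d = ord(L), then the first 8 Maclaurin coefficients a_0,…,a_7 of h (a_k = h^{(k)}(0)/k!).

f: a_k = 4, 0, -18, 0, 27/2, 0, -81/20, 0, …
g: a_k = 0, -4, 0, 16/3, 0, -64/5, 0, 256/7, …
f+g: L₀ = lclm(L_f,L_g), ord ≤ 2+2.
h=∫₀ˣh₀: take L = L₀·Dx.
L = (-2808·x + 19008·x^3 + 10368·x^5)·Dx^2 + (9 + 1548·x^2 + 7344·x^4 + 5184·x^6)·Dx^3 + (-312·x + 2112·x^3 + 1152·x^5)·Dx^4 + (1 + 172·x^2 + 816·x^4 + 576·x^6)·Dx^5  (order 5).
h: a_k = 0, 4, -2, -6, 4/3, 27/10, -32/15, -81/140, …
ICs: h(0) = 0, h′(0) = 4, h′′(0) = -4, h′′′(0) = -36, h′′′′(0) = 32.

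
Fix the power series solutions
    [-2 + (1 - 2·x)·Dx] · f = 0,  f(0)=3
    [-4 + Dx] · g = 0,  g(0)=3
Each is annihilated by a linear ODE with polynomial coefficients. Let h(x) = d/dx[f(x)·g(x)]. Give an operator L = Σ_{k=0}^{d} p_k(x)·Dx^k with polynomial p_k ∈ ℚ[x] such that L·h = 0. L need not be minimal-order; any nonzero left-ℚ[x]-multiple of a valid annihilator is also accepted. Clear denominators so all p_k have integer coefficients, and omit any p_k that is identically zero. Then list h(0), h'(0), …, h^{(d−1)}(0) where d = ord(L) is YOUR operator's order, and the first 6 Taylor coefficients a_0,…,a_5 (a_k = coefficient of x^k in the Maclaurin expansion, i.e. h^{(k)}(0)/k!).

f: a_k = 3, 6, 12, 24, 48, 96, …
g: a_k = 3, 12, 24, 32, 32, 128/5, …
Sym-product of L_f,L_g gives L₀ (≤ ord 1).
h=h₀': d/dx-closure on L₀ ⇒ L.
L = (20 - 48·x + 32·x^2) + (-3 + 10·x - 8·x^2)·Dx  (order 1).
h: a_k = 54, 360, 1368, 4032, 10464, 127104/5, …
ICs: h(0) = 54.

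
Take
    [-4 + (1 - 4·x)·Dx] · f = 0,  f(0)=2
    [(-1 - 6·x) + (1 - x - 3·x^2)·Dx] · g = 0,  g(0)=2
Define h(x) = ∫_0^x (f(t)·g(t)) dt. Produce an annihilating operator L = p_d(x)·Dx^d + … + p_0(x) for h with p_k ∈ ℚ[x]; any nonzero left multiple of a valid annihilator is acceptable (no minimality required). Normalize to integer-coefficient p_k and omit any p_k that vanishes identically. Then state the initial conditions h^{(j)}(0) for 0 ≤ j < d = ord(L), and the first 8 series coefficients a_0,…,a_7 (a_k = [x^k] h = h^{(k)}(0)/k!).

f: a_k = 2, 8, 32, 128, 512, 2048, 8192, 32768, …
g: a_k = 2, 2, 8, 14, 38, 80, 194, 434, …
h₀=f·g: eliminate ⇒ L₀, order ≤ 1·1.
Integrate: L := L₀·Dx.
L = (-5 + 2·x + 36·x^2)·Dx + (1 - 5·x + x^2 + 12·x^3)·Dx^2  (order 2).
h: a_k = 0, 4, 10, 32, 103, 1724/5, 1176, 28612/7, …
ICs: h(0) = 0, h′(0) = 4.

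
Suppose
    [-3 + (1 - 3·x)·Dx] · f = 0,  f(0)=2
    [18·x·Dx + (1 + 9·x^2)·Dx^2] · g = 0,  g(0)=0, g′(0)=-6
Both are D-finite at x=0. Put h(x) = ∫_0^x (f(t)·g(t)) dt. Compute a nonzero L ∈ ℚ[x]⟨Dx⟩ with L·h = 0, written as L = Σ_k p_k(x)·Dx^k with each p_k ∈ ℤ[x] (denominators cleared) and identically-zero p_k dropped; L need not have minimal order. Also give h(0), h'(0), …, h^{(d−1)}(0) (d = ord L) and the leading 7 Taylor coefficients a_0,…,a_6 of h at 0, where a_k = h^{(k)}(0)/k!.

f: a_k = 2, 6, 18, 54, 162, 486, 1458, …
g: a_k = 0, -6, 0, 18, 0, -486/5, 0, …
f·g: L₀ = L_f ⊗_s L_g, ord ≤ 1·2.
h=∫h₀ ⇒ L = L₀·Dx.
L = 54·x·Dx + (6 - 18·x + 108·x^2)·Dx^2 + (-1 + 3·x - 9·x^2 + 27·x^3)·Dx^3  (order 3).
h: a_k = 0, 0, -6, -12, -18, -216/5, -702/5, …
ICs: h(0) = 0, h′(0) = 0, h′′(0) = -12.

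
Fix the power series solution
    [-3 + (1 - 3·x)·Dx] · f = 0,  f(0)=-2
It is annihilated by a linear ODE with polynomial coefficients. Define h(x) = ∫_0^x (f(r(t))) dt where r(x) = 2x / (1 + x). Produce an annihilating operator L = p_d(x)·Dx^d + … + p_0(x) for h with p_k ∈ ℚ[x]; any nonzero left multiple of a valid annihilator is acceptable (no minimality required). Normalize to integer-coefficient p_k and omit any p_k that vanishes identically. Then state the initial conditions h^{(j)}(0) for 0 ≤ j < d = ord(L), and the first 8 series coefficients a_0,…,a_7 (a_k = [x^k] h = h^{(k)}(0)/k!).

f: a_k = -2, -6, -18, -54, -162, -486, -1458, -4374, …
Change of var in L_f (x↦r) gives L₀.
Integrate: L := L₀·Dx.
L = 6·Dx + (-1 + 4·x + 5·x^2)·Dx^2  (order 2).
h: a_k = 0, -2, -6, -20, -75, -300, -1250, -37500/7, …
ICs: h(0) = 0, h′(0) = -2.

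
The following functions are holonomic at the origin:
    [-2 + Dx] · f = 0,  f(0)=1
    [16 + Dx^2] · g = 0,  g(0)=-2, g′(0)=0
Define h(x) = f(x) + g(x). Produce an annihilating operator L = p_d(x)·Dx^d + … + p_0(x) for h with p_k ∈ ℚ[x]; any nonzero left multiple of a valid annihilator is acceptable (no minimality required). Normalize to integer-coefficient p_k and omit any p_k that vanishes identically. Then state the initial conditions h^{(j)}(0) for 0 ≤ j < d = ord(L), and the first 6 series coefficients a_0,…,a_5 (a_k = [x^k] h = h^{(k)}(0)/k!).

f: a_k = 1, 2, 2, 4/3, 2/3, 4/15, …
g: a_k = -2, 0, 16, 0, -64/3, 0, …
Weyl lclm of L_f,L_g ⇒ L₀ (ord ≤ 3).
L = -32 + 16·Dx - 2·Dx^2 + Dx^3  (order 3).
h: a_k = -1, 2, 18, 4/3, -62/3, 4/15, …
ICs: h(0) = -1, h′(0) = 2, h′′(0) = 36.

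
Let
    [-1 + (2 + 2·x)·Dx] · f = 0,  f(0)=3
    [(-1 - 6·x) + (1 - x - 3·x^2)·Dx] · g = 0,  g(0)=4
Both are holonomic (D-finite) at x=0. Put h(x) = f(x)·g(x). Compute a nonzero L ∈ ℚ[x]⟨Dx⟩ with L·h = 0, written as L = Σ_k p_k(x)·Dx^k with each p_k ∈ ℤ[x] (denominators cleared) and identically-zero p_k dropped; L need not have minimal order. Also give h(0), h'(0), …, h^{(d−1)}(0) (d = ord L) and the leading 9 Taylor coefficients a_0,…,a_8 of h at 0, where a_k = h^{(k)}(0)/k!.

L = (3 + 13·x + 9·x^2) + (-2 + 8·x^2 + 6·x^3)·Dx  (order 1).
h: a_k = 12, 18, 105/2, 429/4, 8457/32, 37527/64, 353013/256, 1606773/512, 59596329/8192, …
ICs: h(0) = 12.

f: a_k = 3, 3/2, -3/8, 3/16, -15/128, 21/256, -63/1024, 99/2048, -1287/32768, …
g: a_k = 4, 4, 16, 28, 76, 160, 388, 868, 2032, …
h₀=f·g: eliminate ⇒ L₀, order ≤ 1·1.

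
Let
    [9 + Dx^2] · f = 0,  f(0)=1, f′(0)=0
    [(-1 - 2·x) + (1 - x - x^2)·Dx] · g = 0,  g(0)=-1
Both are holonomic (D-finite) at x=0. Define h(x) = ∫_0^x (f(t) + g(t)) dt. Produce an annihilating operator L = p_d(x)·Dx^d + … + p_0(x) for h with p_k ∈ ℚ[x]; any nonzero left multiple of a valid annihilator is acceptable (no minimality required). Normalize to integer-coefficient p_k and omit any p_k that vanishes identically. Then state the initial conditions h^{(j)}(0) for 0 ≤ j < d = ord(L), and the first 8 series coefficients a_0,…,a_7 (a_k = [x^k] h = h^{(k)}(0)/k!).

f: a_k = 1, 0, -9/2, 0, 27/8, 0, -81/80, 0, …
g: a_k = -1, -1, -2, -3, -5, -8, -13, -21, …
f+g: L₀ = lclm(L_f,L_g), ord ≤ 2+1.
h=∫₀ˣh₀: take L = L₀·Dx.
L = (-243 - 432·x + 81·x^2 - 216·x^3 - 405·x^4 - 162·x^5)·Dx + (117 - 225·x - 36·x^2 + 297·x^3 - 54·x^4 - 243·x^5 - 81·x^6)·Dx^2 + (-27 - 48·x + 9·x^2 - 24·x^3 - 45·x^4 - 18·x^5)·Dx^3 + (13 - 25·x - 4·x^2 + 33·x^3 - 6·x^4 - 27·x^5 - 9·x^6)·Dx^4  (order 4).
h: a_k = 0, 0, -1/2, -13/6, -3/4, -13/40, -4/3, -1121/560, …
ICs: h(0) = 0, h′(0) = 0, h′′(0) = -1, h′′′(0) = -13.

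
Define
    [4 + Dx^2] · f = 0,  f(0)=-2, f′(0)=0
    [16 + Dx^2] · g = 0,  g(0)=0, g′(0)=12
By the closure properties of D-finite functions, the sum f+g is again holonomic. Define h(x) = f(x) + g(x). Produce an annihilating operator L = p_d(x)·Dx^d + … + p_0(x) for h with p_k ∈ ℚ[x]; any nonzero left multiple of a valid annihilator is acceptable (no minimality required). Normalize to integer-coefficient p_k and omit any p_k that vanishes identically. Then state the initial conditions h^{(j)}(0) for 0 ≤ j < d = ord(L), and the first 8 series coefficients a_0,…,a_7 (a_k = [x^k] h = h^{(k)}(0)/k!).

f: a_k = -2, 0, 4, 0, -4/3, 0, 8/45, 0, …
g: a_k = 0, 12, 0, -32, 0, 128/5, 0, -1024/105, …
h₀=f+g: left-lcm gives L₀, ord ≤ 4.
L = 64 + 20·Dx^2 + Dx^4  (order 4).
h: a_k = -2, 12, 4, -32, -4/3, 128/5, 8/45, -1024/105, …
ICs: h(0) = -2, h′(0) = 12, h′′(0) = 8, h′′′(0) = -192.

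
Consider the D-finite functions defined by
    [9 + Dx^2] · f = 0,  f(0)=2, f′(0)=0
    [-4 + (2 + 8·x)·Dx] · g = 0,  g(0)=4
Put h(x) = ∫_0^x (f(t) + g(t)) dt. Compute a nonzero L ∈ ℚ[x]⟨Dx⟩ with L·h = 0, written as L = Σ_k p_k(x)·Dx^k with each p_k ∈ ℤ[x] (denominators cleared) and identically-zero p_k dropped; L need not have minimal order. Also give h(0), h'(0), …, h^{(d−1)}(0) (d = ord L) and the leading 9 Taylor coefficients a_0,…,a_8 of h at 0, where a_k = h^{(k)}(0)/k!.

f: a_k = 2, 0, -9, 0, 27/4, 0, -81/40, 0, 729/2240, …
g: a_k = 4, 8, -8, 16, -40, 112, -336, 1056, -3432, …
f+g: L₀ = lclm(L_f,L_g), ord ≤ 2+1.
Integrate: L := L₀·Dx.
L = (-378 - 1296·x - 2592·x^2)·Dx + (45 + 828·x + 3888·x^2 + 5184·x^3)·Dx^2 + (-42 - 144·x - 288·x^2)·Dx^3 + (5 + 92·x + 432·x^2 + 576·x^3)·Dx^4  (order 4).
h: a_k = 0, 6, 4, -17/3, 4, -133/20, 56/3, -13521/280, 132, …
ICs: h(0) = 0, h′(0) = 6, h′′(0) = 8, h′′′(0) = -34.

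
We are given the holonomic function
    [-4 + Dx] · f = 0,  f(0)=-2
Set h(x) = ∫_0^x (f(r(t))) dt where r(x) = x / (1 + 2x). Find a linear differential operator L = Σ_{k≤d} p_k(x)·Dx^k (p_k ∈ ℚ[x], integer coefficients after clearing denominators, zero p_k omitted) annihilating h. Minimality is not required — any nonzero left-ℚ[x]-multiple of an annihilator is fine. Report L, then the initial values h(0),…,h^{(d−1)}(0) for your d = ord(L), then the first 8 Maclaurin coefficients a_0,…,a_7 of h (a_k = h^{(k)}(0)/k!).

f: a_k = -2, -8, -16, -64/3, -64/3, -256/15, -512/45, -2048/315, …
L₀ from L_f via x↦r, Dx↦r'^{-1}Dx.
∫: right-multiply L₀ by Dx.
L = -4·Dx + (1 + 4·x + 4·x^2)·Dx^2  (order 2).
h: a_k = 0, -2, -4, 0, 8/3, -64/15, 64/15, -512/315, …
ICs: h(0) = 0, h′(0) = -2.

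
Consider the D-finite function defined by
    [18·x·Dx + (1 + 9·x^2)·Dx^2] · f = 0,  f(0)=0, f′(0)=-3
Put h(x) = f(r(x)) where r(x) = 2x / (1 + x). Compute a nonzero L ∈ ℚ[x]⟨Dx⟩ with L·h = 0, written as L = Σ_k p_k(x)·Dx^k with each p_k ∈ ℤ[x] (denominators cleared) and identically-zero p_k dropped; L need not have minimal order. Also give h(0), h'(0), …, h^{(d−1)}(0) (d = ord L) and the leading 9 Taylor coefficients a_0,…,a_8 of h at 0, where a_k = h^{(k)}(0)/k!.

f: a_k = 0, -3, 0, 9, 0, -243/5, 0, 2187/7, 0, …
h₀=f(r): pull back L_f along r ⇒ L₀.
L = (2 + 74·x)·Dx + (1 + 2·x + 37·x^2)·Dx^2  (order 2).
h: a_k = 0, -6, 6, 66, -210, -5646/5, 7062, 124158/7, -227010, …
ICs: h(0) = 0, h′(0) = -6.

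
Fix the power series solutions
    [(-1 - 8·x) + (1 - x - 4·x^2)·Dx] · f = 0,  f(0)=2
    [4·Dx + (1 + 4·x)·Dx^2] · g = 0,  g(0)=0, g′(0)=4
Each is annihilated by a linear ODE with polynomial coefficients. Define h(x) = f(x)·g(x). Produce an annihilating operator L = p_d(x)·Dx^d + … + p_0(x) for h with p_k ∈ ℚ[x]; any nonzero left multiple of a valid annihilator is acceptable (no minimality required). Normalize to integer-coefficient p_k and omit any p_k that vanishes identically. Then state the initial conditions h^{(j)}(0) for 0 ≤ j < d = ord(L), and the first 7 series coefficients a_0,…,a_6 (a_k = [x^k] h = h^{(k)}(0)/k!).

f: a_k = 2, 2, 10, 18, 58, 130, 362, …
g: a_k = 0, 4, -8, 64/3, -64, 1024/5, -2048/3, …
Sym-product of L_f,L_g gives L₀ (≤ ord 2).
L = (12 + 64·x) + (-2 + 28·x + 80·x^2)·Dx + (-1 - 3·x + 8·x^2 + 16·x^3)·Dx^2  (order 2).
h: a_k = 0, 8, -8, 200/3, -280/3, 8744/15, -17336/15, …
ICs: h(0) = 0, h′(0) = 8.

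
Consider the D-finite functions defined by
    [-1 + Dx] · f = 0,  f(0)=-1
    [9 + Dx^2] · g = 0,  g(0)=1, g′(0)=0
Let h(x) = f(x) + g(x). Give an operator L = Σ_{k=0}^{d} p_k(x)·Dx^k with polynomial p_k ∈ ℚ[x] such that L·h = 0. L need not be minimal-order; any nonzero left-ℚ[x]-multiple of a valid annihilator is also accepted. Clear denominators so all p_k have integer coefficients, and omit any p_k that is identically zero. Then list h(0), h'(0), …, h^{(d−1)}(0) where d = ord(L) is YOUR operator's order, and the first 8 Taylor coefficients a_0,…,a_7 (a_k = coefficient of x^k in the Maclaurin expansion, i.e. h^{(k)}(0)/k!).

L = -9 + 9·Dx - Dx^2 + Dx^3  (order 3).
h: a_k = 0, -1, -5, -1/6, 10/3, -1/120, -73/72, -1/5040, …
ICs: h(0) = 0, h′(0) = -1, h′′(0) = -10.

f: a_k = -1, -1, -1/2, -1/6, -1/24, -1/120, -1/720, -1/5040, …
g: a_k = 1, 0, -9/2, 0, 27/8, 0, -81/80, 0, …
Sum ⇒ L₀ = lclm(L_f,L_g) in ℚ(x)⟨Dx⟩.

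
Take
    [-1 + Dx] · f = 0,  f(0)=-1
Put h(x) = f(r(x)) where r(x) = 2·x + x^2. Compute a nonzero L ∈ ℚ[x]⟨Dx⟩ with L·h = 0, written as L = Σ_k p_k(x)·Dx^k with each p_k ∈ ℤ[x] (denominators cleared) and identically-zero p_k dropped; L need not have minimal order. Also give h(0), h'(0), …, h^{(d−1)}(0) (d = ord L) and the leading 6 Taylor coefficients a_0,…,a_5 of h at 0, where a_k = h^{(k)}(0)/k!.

f: a_k = -1, -1, -1/2, -1/6, -1/24, -1/120, …
h₀=f(r): pull back L_f along r ⇒ L₀.
L = (-2 - 2·x) + Dx  (order 1).
h: a_k = -1, -2, -3, -10/3, -19/6, -13/5, …
ICs: h(0) = -1.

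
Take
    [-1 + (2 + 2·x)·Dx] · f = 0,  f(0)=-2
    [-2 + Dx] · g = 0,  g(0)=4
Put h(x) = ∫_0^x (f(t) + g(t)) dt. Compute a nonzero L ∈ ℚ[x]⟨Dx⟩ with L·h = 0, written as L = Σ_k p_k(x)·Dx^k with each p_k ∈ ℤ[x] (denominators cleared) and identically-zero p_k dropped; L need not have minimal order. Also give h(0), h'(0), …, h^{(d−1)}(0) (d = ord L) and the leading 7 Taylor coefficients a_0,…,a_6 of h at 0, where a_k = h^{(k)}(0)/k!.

L = (10 + 8·x)·Dx + (-17 - 32·x - 16·x^2)·Dx^2 + (6 + 14·x + 8·x^2)·Dx^3  (order 3).
h: a_k = 0, 2, 7/2, 11/4, 125/96, 527/960, 1943/11520, …
ICs: h(0) = 0, h′(0) = 2, h′′(0) = 7.

f: a_k = -2, -1, 1/4, -1/8, 5/64, -7/128, 21/512, …
g: a_k = 4, 8, 8, 16/3, 8/3, 16/15, 16/45, …
L₀ := lclm(L_f,L_g); ord L₀ ≤ 1+1.
h=∫₀ˣh₀: take L = L₀·Dx.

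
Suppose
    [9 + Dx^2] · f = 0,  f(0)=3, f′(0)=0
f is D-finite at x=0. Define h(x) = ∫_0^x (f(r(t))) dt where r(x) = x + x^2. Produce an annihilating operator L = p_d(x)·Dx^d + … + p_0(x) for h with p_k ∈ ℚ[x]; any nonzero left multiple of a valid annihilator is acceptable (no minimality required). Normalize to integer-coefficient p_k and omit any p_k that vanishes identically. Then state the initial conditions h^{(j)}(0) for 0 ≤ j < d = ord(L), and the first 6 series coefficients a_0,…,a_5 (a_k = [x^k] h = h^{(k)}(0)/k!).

L = (9 + 54·x + 108·x^2 + 72·x^3)·Dx - 2·Dx^2 + (1 + 2·x)·Dx^3  (order 3).
h: a_k = 0, 3, 0, -9/2, -27/4, -27/40, …
ICs: h(0) = 0, h′(0) = 3, h′′(0) = 0.

f: a_k = 3, 0, -27/2, 0, 81/8, 0, …
L₀ from L_f via x↦r, Dx↦r'^{-1}Dx.
Integrate: L := L₀·Dx.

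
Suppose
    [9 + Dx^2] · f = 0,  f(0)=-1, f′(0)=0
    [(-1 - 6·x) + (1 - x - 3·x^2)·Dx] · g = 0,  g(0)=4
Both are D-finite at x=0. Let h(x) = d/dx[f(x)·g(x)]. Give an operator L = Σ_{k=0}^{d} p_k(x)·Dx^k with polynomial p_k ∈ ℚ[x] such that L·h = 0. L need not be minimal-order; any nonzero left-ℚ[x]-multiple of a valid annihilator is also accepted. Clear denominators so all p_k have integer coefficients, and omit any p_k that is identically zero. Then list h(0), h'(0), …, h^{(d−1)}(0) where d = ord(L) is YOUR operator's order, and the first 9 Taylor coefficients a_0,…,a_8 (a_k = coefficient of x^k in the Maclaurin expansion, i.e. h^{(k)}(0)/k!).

f: a_k = -1, 0, 9/2, 0, -27/8, 0, 81/80, 0, -729/4480, …
g: a_k = 4, 4, 16, 28, 76, 160, 388, 868, 2032, …
Sym-product of L_f,L_g gives L₀ (≤ ord 2).
Derive L from L₀ (diff closure).
L = (-15 - 54·x - 135·x^2 + 162·x^3 + 243·x^4) + (6·x + 54·x^2 + 108·x^3)·Dx + (1 - 4·x - 9·x^2 + 18·x^3 + 27·x^4)·Dx^2  (order 2).
h: a_k = -4, 4, -30, -70, -475/2, -5757/10, -33383/20, -118037/28, -12522393/1120, …
ICs: h(0) = -4, h′(0) = 4.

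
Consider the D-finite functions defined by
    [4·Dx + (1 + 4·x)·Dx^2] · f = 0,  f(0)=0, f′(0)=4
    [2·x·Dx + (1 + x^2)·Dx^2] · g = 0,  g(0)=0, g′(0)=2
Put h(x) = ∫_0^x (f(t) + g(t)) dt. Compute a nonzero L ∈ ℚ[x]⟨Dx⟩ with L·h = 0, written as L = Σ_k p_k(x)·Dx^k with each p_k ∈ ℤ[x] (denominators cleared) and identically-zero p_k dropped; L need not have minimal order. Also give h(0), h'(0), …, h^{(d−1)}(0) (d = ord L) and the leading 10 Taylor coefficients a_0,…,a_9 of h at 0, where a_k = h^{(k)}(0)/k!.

f: a_k = 0, 4, -8, 64/3, -64, 1024/5, -2048/3, 16384/7, -8192, 262144/9, …
g: a_k = 0, 2, 0, -2/3, 0, 2/5, 0, -2/7, 0, 2/9, …
Weyl lclm of L_f,L_g ⇒ L₀ (ord ≤ 4).
∫: right-multiply L₀ by Dx.
L = (-4 - 48·x + 12·x^2 + 16·x^3)·Dx^2 + (-17 - 8·x - 45·x^2 + 24·x^3 + 32·x^4)·Dx^3 + (-2 - 7·x + 4·x^2 + x^3 + 6·x^4 + 8·x^5)·Dx^4  (order 4).
h: a_k = 0, 0, 3, -8/3, 31/6, -64/5, 171/5, -2048/21, 8191/28, -8192/9, …
ICs: h(0) = 0, h′(0) = 0, h′′(0) = 6, h′′′(0) = -16.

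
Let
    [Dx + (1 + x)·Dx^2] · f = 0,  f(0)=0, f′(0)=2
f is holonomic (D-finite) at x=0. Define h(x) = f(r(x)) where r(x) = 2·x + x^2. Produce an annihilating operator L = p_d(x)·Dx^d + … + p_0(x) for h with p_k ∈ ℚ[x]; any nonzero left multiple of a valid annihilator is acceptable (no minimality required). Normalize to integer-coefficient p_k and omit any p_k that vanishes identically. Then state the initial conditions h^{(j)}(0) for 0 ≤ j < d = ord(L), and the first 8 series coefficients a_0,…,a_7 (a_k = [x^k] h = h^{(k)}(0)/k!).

f: a_k = 0, 2, -1, 2/3, -1/2, 2/5, -1/3, 2/7, …
L₀ from L_f via x↦r, Dx↦r'^{-1}Dx.
L = Dx + (1 + x)·Dx^2  (order 2).
h: a_k = 0, 4, -2, 4/3, -1, 4/5, -2/3, 4/7, …
ICs: h(0) = 0, h′(0) = 4.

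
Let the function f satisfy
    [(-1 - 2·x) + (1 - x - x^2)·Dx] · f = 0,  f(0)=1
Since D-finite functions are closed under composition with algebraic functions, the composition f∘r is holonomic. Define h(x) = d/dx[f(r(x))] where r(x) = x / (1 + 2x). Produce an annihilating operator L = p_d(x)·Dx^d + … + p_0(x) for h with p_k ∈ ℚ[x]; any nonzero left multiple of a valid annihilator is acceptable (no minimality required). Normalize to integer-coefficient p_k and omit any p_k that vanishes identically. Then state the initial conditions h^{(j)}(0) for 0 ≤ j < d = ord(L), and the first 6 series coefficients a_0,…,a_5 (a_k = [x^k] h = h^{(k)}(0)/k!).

f: a_k = 1, 1, 2, 3, 5, 8, …
Substitute x→r, Dx→(1/r')Dx; clear ⇒ L₀.
Derive L from L₀ (diff closure).
L = (-6·x - 18·x^2 - 16·x^3) + (-1 - 9·x - 27·x^2 - 30·x^3 - 8·x^4)·Dx  (order 1).
h: a_k = 1, 0, -3, 12, -40, 126, …
ICs: h(0) = 1.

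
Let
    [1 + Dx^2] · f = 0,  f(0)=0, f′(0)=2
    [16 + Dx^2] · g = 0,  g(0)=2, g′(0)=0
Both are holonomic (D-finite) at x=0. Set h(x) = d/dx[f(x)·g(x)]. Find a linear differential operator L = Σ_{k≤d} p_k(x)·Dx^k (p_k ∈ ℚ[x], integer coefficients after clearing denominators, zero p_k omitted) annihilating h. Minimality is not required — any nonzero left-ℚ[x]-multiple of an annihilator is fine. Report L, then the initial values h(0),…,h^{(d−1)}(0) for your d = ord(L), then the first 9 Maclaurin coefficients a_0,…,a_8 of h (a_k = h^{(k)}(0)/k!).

f: a_k = 0, 2, 0, -1/3, 0, 1/60, 0, -1/2520, 0, …
g: a_k = 2, 0, -16, 0, 64/3, 0, -512/45, 0, 1024/315, …
h₀=f·g: eliminate ⇒ L₀, order ≤ 2·2.
h=h₀': d/dx-closure on L₀ ⇒ L.
L = 225 + 34·Dx^2 + Dx^4  (order 4).
h: a_k = 4, 0, -98, 0, 1441/6, 0, -37969/180, 0, 138103/1440, …
ICs: h(0) = 4, h′(0) = 0, h′′(0) = -196, h′′′(0) = 0.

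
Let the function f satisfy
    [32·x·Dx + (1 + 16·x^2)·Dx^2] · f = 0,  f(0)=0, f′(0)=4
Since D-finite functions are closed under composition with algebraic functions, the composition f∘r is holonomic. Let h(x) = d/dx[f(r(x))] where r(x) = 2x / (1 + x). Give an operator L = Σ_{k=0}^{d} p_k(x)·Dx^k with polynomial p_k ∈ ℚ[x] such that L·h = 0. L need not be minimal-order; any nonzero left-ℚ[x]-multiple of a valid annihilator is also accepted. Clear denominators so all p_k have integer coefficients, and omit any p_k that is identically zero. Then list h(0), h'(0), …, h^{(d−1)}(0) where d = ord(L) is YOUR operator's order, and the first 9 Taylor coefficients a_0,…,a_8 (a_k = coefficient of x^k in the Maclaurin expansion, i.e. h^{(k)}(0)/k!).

f: a_k = 0, 4, 0, -64/3, 0, 1024/5, 0, -16384/7, 0, …
Substitute x→r, Dx→(1/r')Dx; clear ⇒ L₀.
h=h₀': d/dx-closure on L₀ ⇒ L.
L = (2 + 130·x) + (1 + 2·x + 65·x^2)·Dx  (order 1).
h: a_k = 8, -16, -488, 2016, 27688, -186416, -1426888, 14970816, 62806088, …
ICs: h(0) = 8.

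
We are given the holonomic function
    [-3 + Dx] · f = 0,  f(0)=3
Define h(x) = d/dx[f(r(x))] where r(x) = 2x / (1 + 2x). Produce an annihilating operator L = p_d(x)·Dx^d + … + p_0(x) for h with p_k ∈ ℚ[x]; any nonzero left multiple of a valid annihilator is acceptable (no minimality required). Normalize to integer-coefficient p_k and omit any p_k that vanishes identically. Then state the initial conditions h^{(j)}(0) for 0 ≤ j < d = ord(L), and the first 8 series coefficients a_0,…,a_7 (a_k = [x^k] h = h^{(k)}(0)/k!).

L = (2 - 8·x) + (-1 - 4·x - 4·x^2)·Dx  (order 1).
h: a_k = 18, 36, -108, 72, 252, -4968/5, 9864/5, -77904/35, …
ICs: h(0) = 18.

f: a_k = 3, 9, 27/2, 27/2, 81/8, 243/40, 243/80, 729/560, …
h₀=f(r): pull back L_f along r ⇒ L₀.
Differentiate: ansatz ord ≤ ord L₀ ⇒ L.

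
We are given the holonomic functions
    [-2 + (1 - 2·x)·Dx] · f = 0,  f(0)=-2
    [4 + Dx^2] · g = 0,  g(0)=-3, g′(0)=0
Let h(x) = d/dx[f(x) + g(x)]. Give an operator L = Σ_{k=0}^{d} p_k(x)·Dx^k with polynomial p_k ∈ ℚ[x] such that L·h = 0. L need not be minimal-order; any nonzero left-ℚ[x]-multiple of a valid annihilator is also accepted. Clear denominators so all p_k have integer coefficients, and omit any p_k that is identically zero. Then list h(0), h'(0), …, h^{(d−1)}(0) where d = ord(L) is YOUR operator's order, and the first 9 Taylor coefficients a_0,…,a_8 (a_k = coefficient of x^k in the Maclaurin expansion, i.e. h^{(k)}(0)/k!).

L = (208 - 64·x + 64·x^2) + (-28 + 72·x - 48·x^2 + 32·x^3)·Dx + (52 - 16·x + 16·x^2)·Dx^2 + (-7 + 18·x - 12·x^2 + 8·x^3)·Dx^3  (order 3).
h: a_k = -4, -4, -48, -136, -320, -3832/5, -1792, -430096/105, -9216, …
ICs: h(0) = -4, h′(0) = -4, h′′(0) = -96.

f: a_k = -2, -4, -8, -16, -32, -64, -128, -256, -512, …
g: a_k = -3, 0, 6, 0, -2, 0, 4/15, 0, -2/105, …
Weyl lclm of L_f,L_g ⇒ L₀ (ord ≤ 3).
h₀' ⇒ L via d/dx closure of L₀.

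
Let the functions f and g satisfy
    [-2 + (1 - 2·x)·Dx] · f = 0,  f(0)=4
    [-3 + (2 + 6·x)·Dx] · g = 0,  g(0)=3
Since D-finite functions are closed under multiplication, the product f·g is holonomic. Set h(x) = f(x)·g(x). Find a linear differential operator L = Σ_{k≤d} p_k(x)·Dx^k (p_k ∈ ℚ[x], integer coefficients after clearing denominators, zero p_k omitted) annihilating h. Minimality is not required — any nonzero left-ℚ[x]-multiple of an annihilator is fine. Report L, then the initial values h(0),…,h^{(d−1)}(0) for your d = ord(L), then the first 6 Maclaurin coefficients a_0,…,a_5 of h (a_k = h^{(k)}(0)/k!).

f: a_k = 4, 8, 16, 32, 64, 128, …
g: a_k = 3, 9/2, -27/8, 81/16, -1215/128, 5103/256, …
L₀ := L_f ⊗_s L_g (sym. prod.), ord ≤ 1.
L = (7 + 6·x) + (-2 - 2·x + 12·x^2)·Dx  (order 1).
h: a_k = 12, 42, 141/2, 645/4, 9105/32, 41523/64, …
ICs: h(0) = 12.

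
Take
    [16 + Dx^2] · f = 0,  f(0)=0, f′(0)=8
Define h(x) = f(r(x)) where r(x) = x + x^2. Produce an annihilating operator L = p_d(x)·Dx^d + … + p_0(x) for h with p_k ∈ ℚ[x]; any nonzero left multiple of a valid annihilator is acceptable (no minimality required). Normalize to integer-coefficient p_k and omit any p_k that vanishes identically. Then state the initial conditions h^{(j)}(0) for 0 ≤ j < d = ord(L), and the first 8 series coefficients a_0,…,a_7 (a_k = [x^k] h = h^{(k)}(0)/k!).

L = (16 + 96·x + 192·x^2 + 128·x^3) - 2·Dx + (1 + 2·x)·Dx^2  (order 2).
h: a_k = 0, 8, 8, -64/3, -64, -704/15, 64, 51712/315, …
ICs: h(0) = 0, h′(0) = 8.

f: a_k = 0, 8, 0, -64/3, 0, 256/15, 0, -2048/315, …
Substitute x→r, Dx→(1/r')Dx; clear ⇒ L₀.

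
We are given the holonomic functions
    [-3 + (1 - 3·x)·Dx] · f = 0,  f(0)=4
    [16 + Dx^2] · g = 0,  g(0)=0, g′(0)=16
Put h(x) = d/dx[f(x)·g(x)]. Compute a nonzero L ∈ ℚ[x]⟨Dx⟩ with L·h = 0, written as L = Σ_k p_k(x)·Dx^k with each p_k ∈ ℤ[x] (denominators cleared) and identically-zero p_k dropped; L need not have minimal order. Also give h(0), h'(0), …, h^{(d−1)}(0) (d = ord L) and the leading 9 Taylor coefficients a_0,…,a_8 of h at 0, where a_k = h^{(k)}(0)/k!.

L = (-2 - 96·x + 144·x^2) + (-6 + 18·x)·Dx + (1 - 6·x + 9·x^2)·Dx^2  (order 2).
h: a_k = 64, 384, 1216, 4864, 56768/3, 340608/5, 10712768/45, 85702144/105, 867766976/315, …
ICs: h(0) = 64, h′(0) = 384.

f: a_k = 4, 12, 36, 108, 324, 972, 2916, 8748, 26244, …
g: a_k = 0, 16, 0, -128/3, 0, 512/15, 0, -4096/315, 0, …
Product ⇒ symmetric product L₀, ord ≤ 2.
Differentiate: ansatz ord ≤ ord L₀ ⇒ L.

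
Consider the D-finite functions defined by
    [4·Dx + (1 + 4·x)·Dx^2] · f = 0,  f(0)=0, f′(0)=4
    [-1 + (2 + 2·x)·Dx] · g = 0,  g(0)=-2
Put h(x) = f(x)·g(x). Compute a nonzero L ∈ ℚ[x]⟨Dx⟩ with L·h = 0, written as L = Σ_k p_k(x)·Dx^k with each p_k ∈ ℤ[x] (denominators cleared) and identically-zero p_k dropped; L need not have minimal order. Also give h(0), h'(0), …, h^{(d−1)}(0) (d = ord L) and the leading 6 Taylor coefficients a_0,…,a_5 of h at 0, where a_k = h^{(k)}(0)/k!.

f: a_k = 0, 4, -8, 64/3, -64, 1024/5, …
g: a_k = -2, -1, 1/4, -1/8, 5/64, -7/128, …
Sym-product of L_f,L_g gives L₀ (≤ ord 2).
L = (-5 + 4·x) + (12 + 12·x)·Dx + (4 + 24·x + 36·x^2 + 16·x^3)·Dx^2  (order 2).
h: a_k = 0, -8, 12, -101/3, 625/6, -81349/240, …
ICs: h(0) = 0, h′(0) = -8.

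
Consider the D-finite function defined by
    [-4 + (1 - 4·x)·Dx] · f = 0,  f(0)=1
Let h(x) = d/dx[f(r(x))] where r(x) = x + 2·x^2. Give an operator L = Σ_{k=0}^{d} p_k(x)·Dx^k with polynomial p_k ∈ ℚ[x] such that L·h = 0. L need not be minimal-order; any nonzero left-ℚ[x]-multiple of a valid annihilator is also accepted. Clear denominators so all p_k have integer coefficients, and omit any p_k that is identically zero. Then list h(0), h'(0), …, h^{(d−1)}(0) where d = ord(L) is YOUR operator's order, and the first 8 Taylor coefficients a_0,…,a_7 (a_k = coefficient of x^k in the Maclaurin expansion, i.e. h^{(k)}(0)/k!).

f: a_k = 1, 4, 16, 64, 256, 1024, 4096, 16384, …
L₀ from L_f via x↦r, Dx↦r'^{-1}Dx.
h₀' ⇒ L via d/dx closure of L₀.
L = (12 + 48·x + 96·x^2) + (-1 + 24·x^2 + 32·x^3)·Dx  (order 1).
h: a_k = 4, 48, 384, 2816, 19200, 125952, 802816, 5013504, …
ICs: h(0) = 4.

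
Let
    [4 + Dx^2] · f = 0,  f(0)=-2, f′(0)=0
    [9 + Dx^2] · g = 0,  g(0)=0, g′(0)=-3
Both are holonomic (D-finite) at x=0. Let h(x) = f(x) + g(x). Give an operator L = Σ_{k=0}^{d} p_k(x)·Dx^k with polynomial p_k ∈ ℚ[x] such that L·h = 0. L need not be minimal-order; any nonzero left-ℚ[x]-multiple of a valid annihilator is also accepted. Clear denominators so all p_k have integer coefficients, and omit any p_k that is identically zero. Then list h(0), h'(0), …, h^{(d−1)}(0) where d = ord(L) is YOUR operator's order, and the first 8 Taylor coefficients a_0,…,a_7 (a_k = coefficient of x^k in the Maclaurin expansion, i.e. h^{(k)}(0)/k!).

f: a_k = -2, 0, 4, 0, -4/3, 0, 8/45, 0, …
g: a_k = 0, -3, 0, 9/2, 0, -81/40, 0, 243/560, …
Weyl lclm of L_f,L_g ⇒ L₀ (ord ≤ 4).
L = 36 + 13·Dx^2 + Dx^4  (order 4).
h: a_k = -2, -3, 4, 9/2, -4/3, -81/40, 8/45, 243/560, …
ICs: h(0) = -2, h′(0) = -3, h′′(0) = 8, h′′′(0) = 27.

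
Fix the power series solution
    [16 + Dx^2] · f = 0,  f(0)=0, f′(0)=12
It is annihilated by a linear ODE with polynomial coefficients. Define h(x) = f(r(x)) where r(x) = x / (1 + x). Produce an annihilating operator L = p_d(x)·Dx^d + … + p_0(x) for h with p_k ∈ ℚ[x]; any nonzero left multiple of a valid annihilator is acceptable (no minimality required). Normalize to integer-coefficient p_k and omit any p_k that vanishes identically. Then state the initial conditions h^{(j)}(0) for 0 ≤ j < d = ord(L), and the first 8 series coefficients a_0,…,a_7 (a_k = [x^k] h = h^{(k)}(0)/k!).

L = 16 + (2 + 6·x + 6·x^2 + 2·x^3)·Dx + (1 + 4·x + 6·x^2 + 4·x^3 + x^4)·Dx^2  (order 2).
h: a_k = 0, 12, -12, -20, 84, -772/5, 180, -9844/105, …
ICs: h(0) = 0, h′(0) = 12.

f: a_k = 0, 12, 0, -32, 0, 128/5, 0, -1024/105, …
f∘r: x↦r, Dx↦Dx/r' in L_f ⇒ L₀.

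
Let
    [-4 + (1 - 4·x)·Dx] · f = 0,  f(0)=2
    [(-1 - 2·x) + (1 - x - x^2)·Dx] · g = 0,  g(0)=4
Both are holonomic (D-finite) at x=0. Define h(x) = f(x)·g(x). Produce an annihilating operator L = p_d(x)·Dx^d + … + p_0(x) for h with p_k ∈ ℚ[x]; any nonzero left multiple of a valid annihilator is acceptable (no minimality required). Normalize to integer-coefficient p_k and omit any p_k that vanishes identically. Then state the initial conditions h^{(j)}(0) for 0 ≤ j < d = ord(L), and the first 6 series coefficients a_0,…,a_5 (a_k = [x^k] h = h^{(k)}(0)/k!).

f: a_k = 2, 8, 32, 128, 512, 2048, …
g: a_k = 4, 4, 8, 12, 20, 32, …
f·g: L₀ = L_f ⊗_s L_g, ord ≤ 1·1.
L = (-5 + 6·x + 12·x^2) + (1 - 5·x + 3·x^2 + 4·x^3)·Dx  (order 1).
h: a_k = 8, 40, 176, 728, 2952, 11872, …
ICs: h(0) = 8.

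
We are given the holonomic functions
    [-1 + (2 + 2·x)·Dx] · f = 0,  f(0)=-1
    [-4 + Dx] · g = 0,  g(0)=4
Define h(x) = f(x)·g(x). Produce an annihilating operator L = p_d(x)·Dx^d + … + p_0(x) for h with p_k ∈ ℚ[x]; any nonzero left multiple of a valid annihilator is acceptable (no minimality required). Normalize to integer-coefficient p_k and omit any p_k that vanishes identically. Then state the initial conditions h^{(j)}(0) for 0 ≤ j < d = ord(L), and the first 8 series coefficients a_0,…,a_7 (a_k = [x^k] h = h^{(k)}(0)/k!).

f: a_k = -1, -1/2, 1/8, -1/16, 5/128, -7/256, 21/1024, -33/2048, …
g: a_k = 4, 16, 32, 128/3, 128/3, 512/15, 1024/45, 4096/315, …
Sym-product of L_f,L_g gives L₀ (≤ ord 1).
L = (-9 - 8·x) + (2 + 2·x)·Dx  (order 1).
h: a_k = -4, -18, -79/2, -683/12, -1947/32, -49553/960, -417727/11520, -389323/17920, …
ICs: h(0) = -4.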